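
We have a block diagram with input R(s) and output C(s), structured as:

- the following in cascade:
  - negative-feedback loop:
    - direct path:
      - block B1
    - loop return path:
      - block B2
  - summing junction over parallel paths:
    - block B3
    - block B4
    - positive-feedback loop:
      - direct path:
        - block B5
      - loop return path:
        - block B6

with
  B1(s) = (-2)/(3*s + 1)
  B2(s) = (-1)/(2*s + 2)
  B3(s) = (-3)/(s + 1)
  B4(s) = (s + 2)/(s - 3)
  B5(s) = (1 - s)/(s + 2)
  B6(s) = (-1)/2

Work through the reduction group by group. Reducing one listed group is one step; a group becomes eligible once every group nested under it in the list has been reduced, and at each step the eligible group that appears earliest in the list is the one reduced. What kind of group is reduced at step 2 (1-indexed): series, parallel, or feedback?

[1] feedback reduction of B1, B2
[2] feedback reduction of B5, B6
[3] sum the parallel branches B3, B4, [B5/(1-B5*B6)]
[4] cascade [B1/(1+B1*B2)], (B3+B4+[B5/(1-B5*B6)])
Step 2 collapses a feedback group.

Answer: feedback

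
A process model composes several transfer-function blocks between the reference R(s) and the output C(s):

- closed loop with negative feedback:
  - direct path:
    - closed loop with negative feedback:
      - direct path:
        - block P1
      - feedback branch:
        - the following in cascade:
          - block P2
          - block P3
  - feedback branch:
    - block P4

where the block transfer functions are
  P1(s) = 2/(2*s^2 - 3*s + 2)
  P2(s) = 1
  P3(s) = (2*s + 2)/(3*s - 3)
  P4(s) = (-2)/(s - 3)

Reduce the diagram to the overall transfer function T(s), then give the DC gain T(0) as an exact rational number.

1. series reduction of P2, P3, giving (2*s + 2)/(3*s - 3)
2. close the feedback loop around P1, (P2*P3), giving (6*s - 6)/(6*s^3 - 15*s^2 + 19*s - 2)
3. feedback reduction of [P1/(1+P1*(P2*P3))], P4, giving (6*s^2 - 24*s + 18)/(6*s^4 - 33*s^3 + 64*s^2 - 71*s + 18)
Evaluating the step-3 result (the overall T(s)) at s = 0 gives T(0) = 18/18 = 1.

Therefore the answer is 1.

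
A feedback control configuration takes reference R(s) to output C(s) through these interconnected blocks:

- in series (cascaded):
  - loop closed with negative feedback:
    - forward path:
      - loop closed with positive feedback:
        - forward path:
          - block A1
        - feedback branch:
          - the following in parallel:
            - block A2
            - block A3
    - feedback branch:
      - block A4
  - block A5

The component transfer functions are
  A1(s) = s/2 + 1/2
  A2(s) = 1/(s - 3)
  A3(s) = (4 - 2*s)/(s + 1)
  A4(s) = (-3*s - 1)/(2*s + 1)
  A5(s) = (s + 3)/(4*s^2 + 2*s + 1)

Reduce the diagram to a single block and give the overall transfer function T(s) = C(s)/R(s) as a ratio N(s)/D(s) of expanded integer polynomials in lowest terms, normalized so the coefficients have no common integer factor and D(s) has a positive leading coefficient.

First reduce the diagram to T(s).

[1] combine A2, A3 in parallel: (-2*s^2 + 11*s - 11)/(s^2 - 2*s - 3)
[2] close the feedback loop around A1, (A2+A3): (s^2 - 2*s - 3)/(2*s^2 - 9*s + 5)
[3] reduce the feedback loop with forward [A1/(1-A1*(A2+A3))] and return A4: (2*s^3 - 3*s^2 - 8*s - 3)/(s^3 - 11*s^2 + 12*s + 8)
[4] multiply [[A1/(1-A1*(A2+A3))]/(1+[A1/(1-A1*(A2+A3))]*A4)], A5 (series), which is the overall transfer function T(s) = C(s)/R(s) in lowest terms

Answer: (2*s^4 + 3*s^3 - 17*s^2 - 27*s - 9)/(4*s^5 - 42*s^4 + 27*s^3 + 45*s^2 + 28*s + 8)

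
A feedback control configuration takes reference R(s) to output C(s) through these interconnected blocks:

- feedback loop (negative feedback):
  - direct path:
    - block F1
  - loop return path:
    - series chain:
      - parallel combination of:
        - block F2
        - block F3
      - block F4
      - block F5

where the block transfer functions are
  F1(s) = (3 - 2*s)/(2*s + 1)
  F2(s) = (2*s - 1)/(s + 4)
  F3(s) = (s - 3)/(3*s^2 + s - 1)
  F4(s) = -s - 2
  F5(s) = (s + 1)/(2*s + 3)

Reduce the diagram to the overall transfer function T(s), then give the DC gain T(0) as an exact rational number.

Answer: -2/3

Working:
1. parallel reduction of F2, F3; result (6*s^3 - 2*s - 11)/(3*s^3 + 13*s^2 + 3*s - 4)
2. series reduction of (F2+F3), F4, F5; result (-6*s^5 - 18*s^4 - 10*s^3 + 17*s^2 + 37*s + 22)/(6*s^4 + 35*s^3 + 45*s^2 + s - 12)
3. apply the feedback formula to F1, ((F2+F3)*F4*F5); result (-12*s^5 - 52*s^4 + 15*s^3 + 133*s^2 + 27*s - 36)/(12*s^6 + 30*s^5 + 42*s^4 + 61*s^3 + 24*s^2 + 44*s + 54)
DC gain: substitute s = 0 into T(s) from step 3: T(0) = -36/54 = -2/3.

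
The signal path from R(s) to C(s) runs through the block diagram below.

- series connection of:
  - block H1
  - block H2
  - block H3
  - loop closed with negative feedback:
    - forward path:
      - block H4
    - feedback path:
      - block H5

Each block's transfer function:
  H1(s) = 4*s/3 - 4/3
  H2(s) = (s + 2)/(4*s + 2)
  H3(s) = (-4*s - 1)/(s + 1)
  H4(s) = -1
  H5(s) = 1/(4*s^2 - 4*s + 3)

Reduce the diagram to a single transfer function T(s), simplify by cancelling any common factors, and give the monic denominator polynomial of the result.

First reduce the diagram to T(s).

(1) close the feedback loop around H4, H5; result (-4*s^2 + 4*s - 3)/(4*s^2 - 4*s + 2)
(2) series reduction of H1, H2, H3, [H4/(1+H4*H5)]; result (16*s^5 + 4*s^4 - 36*s^3 + 35*s^2 - 13*s - 6)/(12*s^4 + 6*s^3 - 6*s^2 + 3*s + 3)
T(s) is the step-2 result (common factors already cancelled). Leading coefficient of the denominator: 12. Divide through by 12 for the monic polynomial.

Answer: s^4 + s^3/2 - s^2/2 + s/4 + 1/4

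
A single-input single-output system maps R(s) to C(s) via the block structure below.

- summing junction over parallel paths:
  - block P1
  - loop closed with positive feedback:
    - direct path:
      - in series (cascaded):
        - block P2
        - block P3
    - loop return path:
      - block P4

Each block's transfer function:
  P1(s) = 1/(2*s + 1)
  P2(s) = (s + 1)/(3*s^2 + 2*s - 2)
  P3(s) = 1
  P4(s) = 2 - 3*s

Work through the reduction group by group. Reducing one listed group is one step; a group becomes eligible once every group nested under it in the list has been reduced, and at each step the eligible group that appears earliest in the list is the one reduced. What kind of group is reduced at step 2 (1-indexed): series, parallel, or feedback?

1. multiply P2, P3 (series)
2. close the feedback loop around (P2*P3), P4
3. parallel reduction of P1, [(P2*P3)/(1-(P2*P3)*P4)]
Step 2: feedback.

Final answer: feedback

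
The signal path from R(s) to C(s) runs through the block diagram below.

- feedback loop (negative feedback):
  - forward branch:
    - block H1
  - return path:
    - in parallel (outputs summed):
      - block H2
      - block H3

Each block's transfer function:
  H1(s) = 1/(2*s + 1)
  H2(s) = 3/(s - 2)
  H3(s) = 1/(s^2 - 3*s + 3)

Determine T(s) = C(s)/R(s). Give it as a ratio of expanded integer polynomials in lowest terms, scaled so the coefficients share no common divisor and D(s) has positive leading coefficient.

Reducing step by step:

1. reduce the parallel group H2, H3 -> (3*s^2 - 8*s + 7)/(s^3 - 5*s^2 + 9*s - 6)
2. close the feedback loop around H1, (H2+H3): this yields T(s), and no further normalization is needed

Answer: (s^3 - 5*s^2 + 9*s - 6)/(2*s^4 - 9*s^3 + 16*s^2 - 11*s + 1)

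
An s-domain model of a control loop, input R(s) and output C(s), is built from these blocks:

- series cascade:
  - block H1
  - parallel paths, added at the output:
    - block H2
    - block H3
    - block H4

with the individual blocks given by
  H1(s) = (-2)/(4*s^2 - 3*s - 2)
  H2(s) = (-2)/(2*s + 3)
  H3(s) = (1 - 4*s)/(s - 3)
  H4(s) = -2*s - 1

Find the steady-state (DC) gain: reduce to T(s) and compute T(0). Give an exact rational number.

Reducing step by step:

Step 1 - add H2, H3, H4 (parallel) gives (-4*s^3 - 4*s^2 + 9*s + 18)/(2*s^2 - 3*s - 9)
Step 2 - multiply H1, (H2+H3+H4) (series) gives (8*s^3 + 8*s^2 - 18*s - 36)/(8*s^4 - 18*s^3 - 31*s^2 + 33*s + 18)
The step-2 result is T(s). Setting s = 0: T(0) = -36/18 = -2.

Answer: -2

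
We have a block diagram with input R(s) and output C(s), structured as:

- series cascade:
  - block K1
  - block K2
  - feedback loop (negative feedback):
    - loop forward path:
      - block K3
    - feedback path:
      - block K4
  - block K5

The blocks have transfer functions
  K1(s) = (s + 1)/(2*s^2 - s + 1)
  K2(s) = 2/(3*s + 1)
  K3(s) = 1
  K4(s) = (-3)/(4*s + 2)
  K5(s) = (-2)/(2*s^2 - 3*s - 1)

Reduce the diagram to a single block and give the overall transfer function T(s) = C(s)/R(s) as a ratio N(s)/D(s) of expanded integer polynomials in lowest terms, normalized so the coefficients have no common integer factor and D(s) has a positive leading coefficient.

[1] close the feedback loop around K3, K4 -> (4*s + 2)/(4*s - 1)
[2] series reduction of K1, K2, [K3/(1+K3*K4)], K5 - this is the overall T(s), already in the required normalized form

Hence the answer: (-16*s^2 - 24*s - 8)/(48*s^6 - 92*s^5 + 24*s^4 - 13*s^3 - 17*s^2 + s + 1)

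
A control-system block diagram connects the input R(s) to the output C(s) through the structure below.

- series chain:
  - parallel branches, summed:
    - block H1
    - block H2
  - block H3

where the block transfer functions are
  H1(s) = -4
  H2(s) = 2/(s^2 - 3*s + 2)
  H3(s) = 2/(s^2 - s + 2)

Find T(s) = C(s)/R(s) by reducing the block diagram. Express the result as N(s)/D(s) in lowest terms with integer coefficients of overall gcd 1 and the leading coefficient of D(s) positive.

Reducing step by step:

Step 1: parallel reduction of H1, H2: (-4*s^2 + 12*s - 6)/(s^2 - 3*s + 2)
Step 2: series reduction of (H1+H2), H3; the result is T(s) itself (integer coefficients, no common factor, positive leading denominator coefficient)

Answer: (-8*s^2 + 24*s - 12)/(s^4 - 4*s^3 + 7*s^2 - 8*s + 4)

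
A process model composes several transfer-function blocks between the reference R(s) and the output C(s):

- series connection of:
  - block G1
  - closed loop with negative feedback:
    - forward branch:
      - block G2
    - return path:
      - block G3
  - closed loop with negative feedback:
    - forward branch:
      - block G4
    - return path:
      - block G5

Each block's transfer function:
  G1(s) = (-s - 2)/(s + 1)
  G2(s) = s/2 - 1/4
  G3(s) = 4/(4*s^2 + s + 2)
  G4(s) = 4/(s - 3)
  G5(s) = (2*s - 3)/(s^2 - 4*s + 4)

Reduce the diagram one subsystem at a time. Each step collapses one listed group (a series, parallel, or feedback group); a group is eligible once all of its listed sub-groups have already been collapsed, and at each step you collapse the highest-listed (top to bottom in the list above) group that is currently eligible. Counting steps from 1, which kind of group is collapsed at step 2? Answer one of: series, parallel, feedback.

Answer: feedback

Working:
Step 1: reduce the feedback loop with forward G2 and return G3
Step 2: collapse the loop (G4 forward, G5 return)
Step 3: multiply G1, [G2/(1+G2*G3)], [G4/(1+G4*G5)] (series)
So the answer for step 2 is feedback.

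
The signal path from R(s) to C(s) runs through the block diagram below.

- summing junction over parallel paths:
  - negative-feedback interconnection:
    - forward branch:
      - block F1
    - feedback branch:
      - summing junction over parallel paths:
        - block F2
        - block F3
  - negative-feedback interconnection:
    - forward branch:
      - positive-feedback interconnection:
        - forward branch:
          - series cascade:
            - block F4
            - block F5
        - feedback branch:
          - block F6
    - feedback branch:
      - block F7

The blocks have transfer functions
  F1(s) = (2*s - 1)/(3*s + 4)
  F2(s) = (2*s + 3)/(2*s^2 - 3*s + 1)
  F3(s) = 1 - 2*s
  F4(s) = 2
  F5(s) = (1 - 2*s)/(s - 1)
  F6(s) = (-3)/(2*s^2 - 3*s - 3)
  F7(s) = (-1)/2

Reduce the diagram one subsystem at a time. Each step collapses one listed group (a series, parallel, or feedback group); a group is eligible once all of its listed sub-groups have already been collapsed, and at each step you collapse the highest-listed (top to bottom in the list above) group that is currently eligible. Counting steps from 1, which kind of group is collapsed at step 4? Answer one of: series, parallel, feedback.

Step 1. add F2, F3 (parallel)
Step 2. feedback reduction of F1, (F2+F3)
Step 3. multiply F4, F5 (series)
Step 4. feedback reduction of (F4*F5), F6
Step 5. apply the feedback formula to [(F4*F5)/(1-(F4*F5)*F6)], F7
Step 6. combine [F1/(1+F1*(F2+F3))], [[(F4*F5)/(1-(F4*F5)*F6)]/(1+[(F4*F5)/(1-(F4*F5)*F6)]*F7)] in parallel
At step 4 the group reduced is feedback.

Final answer: feedback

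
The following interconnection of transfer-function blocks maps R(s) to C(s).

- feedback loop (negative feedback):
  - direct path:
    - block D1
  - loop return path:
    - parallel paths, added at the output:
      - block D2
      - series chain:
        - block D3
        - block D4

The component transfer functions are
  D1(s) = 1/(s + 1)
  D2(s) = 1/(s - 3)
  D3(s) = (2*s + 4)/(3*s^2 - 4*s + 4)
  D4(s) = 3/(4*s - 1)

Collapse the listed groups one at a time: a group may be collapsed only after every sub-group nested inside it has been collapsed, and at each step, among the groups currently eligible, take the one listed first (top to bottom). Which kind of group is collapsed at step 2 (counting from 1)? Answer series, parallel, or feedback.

Answer: parallel

Working:
1. cascade D3, D4
2. reduce the parallel group D2, (D3*D4)
3. apply the feedback formula to D1, (D2+(D3*D4))
The group at step 2 is a parallel group.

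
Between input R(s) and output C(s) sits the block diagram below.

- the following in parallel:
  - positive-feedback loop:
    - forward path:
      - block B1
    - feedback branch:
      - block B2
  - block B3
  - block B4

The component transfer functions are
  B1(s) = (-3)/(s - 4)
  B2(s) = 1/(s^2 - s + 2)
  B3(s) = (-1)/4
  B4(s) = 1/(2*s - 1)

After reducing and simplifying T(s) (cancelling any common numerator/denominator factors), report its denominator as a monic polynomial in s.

(1) close the feedback loop around B1, B2: (-3*s^2 + 3*s - 6)/(s^3 - 5*s^2 + 6*s - 5)
(2) add [B1/(1-B1*B2)], B3, B4 (parallel): (-2*s^4 - 9*s^3 - s^2 - 20*s - 1)/(8*s^4 - 44*s^3 + 68*s^2 - 64*s + 20)
That last expression is T(s), already simplified. Scaling its denominator by 1/8 (the reciprocal of the leading coefficient) yields the monic denominator.

Final answer: s^4 - 11*s^3/2 + 17*s^2/2 - 8*s + 5/2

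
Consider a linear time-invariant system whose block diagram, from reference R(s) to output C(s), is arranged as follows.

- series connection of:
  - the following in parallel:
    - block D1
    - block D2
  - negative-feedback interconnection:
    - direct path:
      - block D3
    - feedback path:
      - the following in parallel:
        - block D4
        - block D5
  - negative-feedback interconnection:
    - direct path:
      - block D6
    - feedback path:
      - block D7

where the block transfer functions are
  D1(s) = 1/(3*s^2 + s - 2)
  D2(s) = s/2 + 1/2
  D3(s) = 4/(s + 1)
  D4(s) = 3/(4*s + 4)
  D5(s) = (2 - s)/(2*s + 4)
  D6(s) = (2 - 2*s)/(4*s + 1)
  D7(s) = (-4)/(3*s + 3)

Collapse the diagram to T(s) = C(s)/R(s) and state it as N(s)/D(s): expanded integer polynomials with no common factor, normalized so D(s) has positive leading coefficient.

Step 1: sum the parallel branches D1, D2 gives (3*s^3 + 4*s^2 - s)/(6*s^2 + 2*s - 4)
Step 2: parallel reduction of D4, D5 gives (-2*s^2 + 5*s + 10)/(4*s^2 + 12*s + 8)
Step 3: reduce the feedback loop with forward D3 and return (D4+D5) gives (4*s^2 + 12*s + 8)/(s^3 + 2*s^2 + 10*s + 12)
Step 4: reduce the feedback loop with forward D6 and return D7 gives (6 - 6*s^2)/(12*s^2 + 23*s - 5)
Step 5: series reduction of (D1+D2), [D3/(1+D3*(D4+D5))], [D6/(1+D6*D7)], which is the overall transfer function T(s) = C(s)/R(s) in lowest terms

Therefore the answer is (-36*s^6 - 120*s^5 - 48*s^4 + 144*s^3 + 84*s^2 - 24*s)/(36*s^6 + 117*s^5 + 389*s^4 + 770*s^3 - 50*s^2 - 632*s + 120).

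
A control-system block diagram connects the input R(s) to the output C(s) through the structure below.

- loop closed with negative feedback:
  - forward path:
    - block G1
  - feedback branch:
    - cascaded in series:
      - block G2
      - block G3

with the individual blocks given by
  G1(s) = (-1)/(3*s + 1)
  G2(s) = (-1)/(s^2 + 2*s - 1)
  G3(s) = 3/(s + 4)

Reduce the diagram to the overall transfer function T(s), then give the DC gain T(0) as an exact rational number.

The answer is -4.

Reasoning:
Step 1 - combine G2, G3 in series: (-3)/(s^3 + 6*s^2 + 7*s - 4)
Step 2 - collapse the loop (G1 forward, (G2*G3) return): (-s^3 - 6*s^2 - 7*s + 4)/(3*s^4 + 19*s^3 + 27*s^2 - 5*s - 1)
That last expression is T(s); at s = 0 only the constant terms survive, so T(0) = 4/(-1) = -4.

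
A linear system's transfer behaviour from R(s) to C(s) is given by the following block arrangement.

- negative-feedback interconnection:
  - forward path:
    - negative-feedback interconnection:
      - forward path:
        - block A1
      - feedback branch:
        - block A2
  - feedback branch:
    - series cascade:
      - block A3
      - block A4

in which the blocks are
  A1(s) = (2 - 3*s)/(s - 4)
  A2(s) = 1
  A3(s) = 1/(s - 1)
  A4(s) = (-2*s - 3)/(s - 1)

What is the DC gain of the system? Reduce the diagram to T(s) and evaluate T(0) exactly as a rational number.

Reducing step by step:

1. apply the feedback formula to A1, A2, giving (3*s - 2)/(2*s + 2)
2. reduce the series chain A3, A4, giving (-2*s - 3)/(s^2 - 2*s + 1)
3. apply the feedback formula to [A1/(1+A1*A2)], (A3*A4), giving (3*s^3 - 8*s^2 + 7*s - 2)/(2*s^3 - 8*s^2 - 7*s + 8)
DC gain: substitute s = 0 into T(s) from step 3: T(0) = -2/8 = -1/4.

Answer: -1/4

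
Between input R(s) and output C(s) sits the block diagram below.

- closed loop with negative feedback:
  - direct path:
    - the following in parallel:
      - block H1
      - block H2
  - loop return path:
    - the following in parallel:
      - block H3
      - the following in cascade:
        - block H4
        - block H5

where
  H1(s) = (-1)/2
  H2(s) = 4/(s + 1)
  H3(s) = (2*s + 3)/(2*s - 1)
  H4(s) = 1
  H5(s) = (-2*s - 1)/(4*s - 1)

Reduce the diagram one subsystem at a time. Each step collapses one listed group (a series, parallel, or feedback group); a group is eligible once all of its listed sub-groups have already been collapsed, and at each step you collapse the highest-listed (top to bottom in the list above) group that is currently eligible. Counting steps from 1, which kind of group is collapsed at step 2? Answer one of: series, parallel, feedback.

1. reduce the parallel group H1, H2
2. multiply H4, H5 (series)
3. parallel reduction of H3, (H4*H5)
4. apply the feedback formula to (H1+H2), (H3+(H4*H5))
So the answer for step 2 is series.

Hence the answer: series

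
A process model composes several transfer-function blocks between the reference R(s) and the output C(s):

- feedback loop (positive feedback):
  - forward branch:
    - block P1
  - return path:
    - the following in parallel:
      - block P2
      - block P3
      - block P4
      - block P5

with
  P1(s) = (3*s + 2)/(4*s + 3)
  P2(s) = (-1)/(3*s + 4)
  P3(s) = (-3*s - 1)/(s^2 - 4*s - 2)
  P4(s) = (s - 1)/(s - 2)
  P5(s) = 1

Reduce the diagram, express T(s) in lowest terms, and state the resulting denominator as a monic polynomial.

Reducing step by step:

1. add P2, P3, P4, P5 (parallel); result (6*s^4 - 35*s^3 - 11*s^2 + 70*s + 28)/(3*s^4 - 14*s^3 - 6*s^2 + 36*s + 16)
2. feedback reduction of P1, (P2+P3+P4+P5); result (-9*s^5 + 36*s^4 + 46*s^3 - 96*s^2 - 120*s - 32)/(6*s^5 - 46*s^4 - 37*s^3 + 62*s^2 + 52*s + 8)
No further cancellation is possible in the step-2 result, so that is T(s). Its denominator becomes monic after dividing by the leading coefficient 6.

Answer: s^5 - 23*s^4/3 - 37*s^3/6 + 31*s^2/3 + 26*s/3 + 4/3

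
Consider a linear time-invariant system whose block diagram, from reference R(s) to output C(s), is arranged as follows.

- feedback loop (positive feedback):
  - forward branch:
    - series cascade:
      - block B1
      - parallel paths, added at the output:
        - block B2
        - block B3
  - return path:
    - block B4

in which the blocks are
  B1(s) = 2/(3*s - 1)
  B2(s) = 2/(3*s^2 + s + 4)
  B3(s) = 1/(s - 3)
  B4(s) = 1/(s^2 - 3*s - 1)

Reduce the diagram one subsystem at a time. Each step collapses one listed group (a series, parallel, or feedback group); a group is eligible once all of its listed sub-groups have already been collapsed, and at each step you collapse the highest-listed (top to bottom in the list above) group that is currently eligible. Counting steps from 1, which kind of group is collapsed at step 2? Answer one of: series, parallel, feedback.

[1] parallel reduction of B2, B3
[2] series reduction of B1, (B2+B3)
[3] feedback reduction of (B1*(B2+B3)), B4
Step 2 collapses a series group.

Answer: series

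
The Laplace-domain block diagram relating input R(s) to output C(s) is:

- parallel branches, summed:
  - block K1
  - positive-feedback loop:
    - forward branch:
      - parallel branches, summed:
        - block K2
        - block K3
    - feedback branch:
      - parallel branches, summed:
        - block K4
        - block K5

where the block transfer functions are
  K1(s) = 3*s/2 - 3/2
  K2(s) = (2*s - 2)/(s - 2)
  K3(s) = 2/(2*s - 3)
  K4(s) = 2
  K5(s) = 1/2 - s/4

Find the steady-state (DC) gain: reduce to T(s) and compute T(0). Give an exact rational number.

[1] add K2, K3 (parallel) -> (4*s^2 - 8*s + 2)/(2*s^2 - 7*s + 6)
[2] reduce the parallel group K4, K5 -> 5/2 - s/4
[3] feedback reduction of (K2+K3), (K4+K5) -> (8*s^2 - 16*s + 4)/(2*s^3 - 20*s^2 + 27*s + 2)
[4] sum the parallel branches K1, [(K2+K3)/(1-(K2+K3)*(K4+K5))] -> (6*s^4 - 66*s^3 + 157*s^2 - 107*s + 2)/(4*s^3 - 40*s^2 + 54*s + 4)
DC gain: substitute s = 0 into T(s) from step 4: T(0) = 2/4 = 1/2.

Answer: 1/2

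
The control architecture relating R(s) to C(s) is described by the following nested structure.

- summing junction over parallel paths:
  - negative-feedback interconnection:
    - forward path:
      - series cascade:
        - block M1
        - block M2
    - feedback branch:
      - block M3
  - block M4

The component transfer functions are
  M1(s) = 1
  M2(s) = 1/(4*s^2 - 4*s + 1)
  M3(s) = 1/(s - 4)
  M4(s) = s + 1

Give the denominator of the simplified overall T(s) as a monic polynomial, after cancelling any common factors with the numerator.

First reduce the diagram to T(s).

Step 1: series reduction of M1, M2 = 1/(4*s^2 - 4*s + 1)
Step 2: apply the feedback formula to (M1*M2), M3 = (s - 4)/(4*s^3 - 20*s^2 + 17*s - 3)
Step 3: reduce the parallel group [(M1*M2)/(1+(M1*M2)*M3)], M4 = (4*s^4 - 16*s^3 - 3*s^2 + 15*s - 7)/(4*s^3 - 20*s^2 + 17*s - 3)
T(s) is the step-3 result (common factors already cancelled). Leading coefficient of the denominator: 4. Divide through by 4 for the monic polynomial.

Answer: s^3 - 5*s^2 + 17*s/4 - 3/4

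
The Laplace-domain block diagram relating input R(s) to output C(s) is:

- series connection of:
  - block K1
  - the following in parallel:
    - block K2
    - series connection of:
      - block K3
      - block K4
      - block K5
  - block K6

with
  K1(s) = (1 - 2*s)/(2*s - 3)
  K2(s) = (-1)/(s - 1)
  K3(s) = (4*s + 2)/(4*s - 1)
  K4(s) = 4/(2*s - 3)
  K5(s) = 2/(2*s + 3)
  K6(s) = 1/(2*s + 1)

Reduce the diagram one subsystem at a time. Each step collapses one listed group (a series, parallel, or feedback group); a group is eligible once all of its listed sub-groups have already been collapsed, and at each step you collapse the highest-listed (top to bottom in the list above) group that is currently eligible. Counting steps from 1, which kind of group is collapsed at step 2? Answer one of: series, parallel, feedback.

Step 1. series reduction of K3, K4, K5
Step 2. add K2, (K3*K4*K5) (parallel)
Step 3. combine K1, (K2+(K3*K4*K5)), K6 in series
The group at step 2 is a parallel group.

Therefore the answer is parallel.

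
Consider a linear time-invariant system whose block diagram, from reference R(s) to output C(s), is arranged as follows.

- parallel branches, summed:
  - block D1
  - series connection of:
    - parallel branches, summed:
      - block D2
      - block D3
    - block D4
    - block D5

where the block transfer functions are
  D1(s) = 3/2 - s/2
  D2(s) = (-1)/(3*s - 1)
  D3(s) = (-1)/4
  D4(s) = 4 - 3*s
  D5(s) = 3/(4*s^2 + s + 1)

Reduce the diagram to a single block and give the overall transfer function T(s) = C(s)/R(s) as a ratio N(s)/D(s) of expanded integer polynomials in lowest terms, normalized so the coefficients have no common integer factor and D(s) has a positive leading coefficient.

Reducing step by step:

1. sum the parallel branches D2, D3 = (-3*s - 3)/(12*s - 4)
2. combine (D2+D3), D4, D5 in series = (27*s^2 - 9*s - 36)/(48*s^3 - 4*s^2 + 8*s - 4)
3. reduce the parallel group D1, ((D2+D3)*D4*D5) - this is the overall T(s), already in the required normalized form

Answer: (-24*s^4 + 74*s^3 + 17*s^2 + 5*s - 42)/(48*s^3 - 4*s^2 + 8*s - 4)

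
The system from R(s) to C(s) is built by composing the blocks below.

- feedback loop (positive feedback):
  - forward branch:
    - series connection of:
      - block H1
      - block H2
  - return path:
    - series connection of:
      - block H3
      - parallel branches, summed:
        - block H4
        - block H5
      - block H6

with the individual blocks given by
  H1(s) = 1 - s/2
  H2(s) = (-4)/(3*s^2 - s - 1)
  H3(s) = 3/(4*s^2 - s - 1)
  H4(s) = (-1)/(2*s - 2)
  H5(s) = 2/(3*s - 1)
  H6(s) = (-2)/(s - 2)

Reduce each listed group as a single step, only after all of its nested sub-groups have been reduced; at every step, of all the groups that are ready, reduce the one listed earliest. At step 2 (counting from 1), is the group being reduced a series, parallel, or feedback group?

(1) cascade H1, H2
(2) add H4, H5 (parallel)
(3) combine H3, (H4+H5), H6 in series
(4) feedback reduction of (H1*H2), (H3*(H4+H5)*H6)
So the answer for step 2 is parallel.

Answer: parallel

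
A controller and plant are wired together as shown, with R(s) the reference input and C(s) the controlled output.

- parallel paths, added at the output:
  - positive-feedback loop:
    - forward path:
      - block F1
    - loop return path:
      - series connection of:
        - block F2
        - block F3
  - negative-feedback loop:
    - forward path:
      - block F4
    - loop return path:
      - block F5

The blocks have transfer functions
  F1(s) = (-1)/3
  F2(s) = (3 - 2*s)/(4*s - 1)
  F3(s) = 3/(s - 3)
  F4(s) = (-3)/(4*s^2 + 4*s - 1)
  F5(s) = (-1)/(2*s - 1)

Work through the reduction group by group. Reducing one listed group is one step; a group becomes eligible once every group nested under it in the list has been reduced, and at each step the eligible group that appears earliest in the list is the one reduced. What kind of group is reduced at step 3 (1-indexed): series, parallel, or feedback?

Step 1. series reduction of F2, F3
Step 2. apply the feedback formula to F1, (F2*F3)
Step 3. close the feedback loop around F4, F5
Step 4. add [F1/(1-F1*(F2*F3))], [F4/(1+F4*F5)] (parallel)
Step 3: feedback.

Answer: feedback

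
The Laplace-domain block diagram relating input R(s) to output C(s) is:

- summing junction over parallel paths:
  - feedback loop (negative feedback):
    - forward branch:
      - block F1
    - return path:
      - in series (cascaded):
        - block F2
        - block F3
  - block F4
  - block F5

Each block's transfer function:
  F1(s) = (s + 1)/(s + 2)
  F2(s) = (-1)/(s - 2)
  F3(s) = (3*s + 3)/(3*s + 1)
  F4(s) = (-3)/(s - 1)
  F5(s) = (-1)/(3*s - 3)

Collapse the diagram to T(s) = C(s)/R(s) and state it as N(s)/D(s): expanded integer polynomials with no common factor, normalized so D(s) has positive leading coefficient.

First reduce the diagram to T(s).

Step 1: reduce the series chain F2, F3 = (-3*s - 3)/(3*s^2 - 5*s - 2)
Step 2: feedback reduction of F1, (F2*F3) = (3*s^3 - 2*s^2 - 7*s - 2)/(3*s^3 - 2*s^2 - 18*s - 7)
Step 3: parallel reduction of [F1/(1+F1*(F2*F3))], F4, F5; the result is T(s) itself (integer coefficients, no common factor, positive leading denominator coefficient)

Answer: (9*s^4 - 45*s^3 + 5*s^2 + 195*s + 76)/(9*s^4 - 15*s^3 - 48*s^2 + 33*s + 21)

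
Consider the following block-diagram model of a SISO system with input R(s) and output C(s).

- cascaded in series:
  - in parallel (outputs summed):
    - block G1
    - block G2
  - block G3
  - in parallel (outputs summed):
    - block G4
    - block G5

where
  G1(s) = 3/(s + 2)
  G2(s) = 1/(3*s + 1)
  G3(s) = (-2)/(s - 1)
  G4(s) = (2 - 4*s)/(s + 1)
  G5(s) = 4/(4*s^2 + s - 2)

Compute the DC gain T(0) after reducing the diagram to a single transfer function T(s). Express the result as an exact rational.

Reducing step by step:

(1) reduce the parallel group G1, G2 = (10*s + 5)/(3*s^2 + 7*s + 2)
(2) combine G4, G5 in parallel = (-16*s^3 + 4*s^2 + 14*s)/(4*s^3 + 5*s^2 - s - 2)
(3) multiply (G1+G2), G3, (G4+G5) (series) = (320*s^4 + 80*s^3 - 320*s^2 - 140*s)/(12*s^6 + 31*s^5 - 3*s^4 - 43*s^3 - 13*s^2 + 12*s + 4)
The step-3 result is T(s). Setting s = 0: T(0) = 0/4 = 0.

Answer: 0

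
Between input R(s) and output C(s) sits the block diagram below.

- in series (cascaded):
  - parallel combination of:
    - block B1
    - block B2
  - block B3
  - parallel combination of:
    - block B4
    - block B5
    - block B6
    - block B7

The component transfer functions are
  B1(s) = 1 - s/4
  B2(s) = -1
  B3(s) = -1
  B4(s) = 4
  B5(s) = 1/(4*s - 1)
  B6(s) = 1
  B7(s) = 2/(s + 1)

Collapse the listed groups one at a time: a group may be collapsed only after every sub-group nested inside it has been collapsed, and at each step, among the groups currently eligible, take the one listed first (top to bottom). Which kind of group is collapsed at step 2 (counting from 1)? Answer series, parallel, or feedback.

The answer is parallel.

Reasoning:
Step 1 - reduce the parallel group B1, B2
Step 2 - sum the parallel branches B4, B5, B6, B7
Step 3 - cascade (B1+B2), B3, (B4+B5+B6+B7)
The group at step 2 is a parallel group.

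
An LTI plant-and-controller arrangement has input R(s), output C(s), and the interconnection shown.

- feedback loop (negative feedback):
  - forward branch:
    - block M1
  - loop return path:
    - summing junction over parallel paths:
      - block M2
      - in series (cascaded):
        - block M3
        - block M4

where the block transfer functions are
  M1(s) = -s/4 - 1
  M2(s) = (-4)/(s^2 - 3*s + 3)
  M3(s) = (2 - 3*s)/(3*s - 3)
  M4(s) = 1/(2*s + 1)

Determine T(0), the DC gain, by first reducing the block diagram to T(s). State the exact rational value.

Answer: -1/3

Working:
1. series reduction of M3, M4: (2 - 3*s)/(6*s^2 - 3*s - 3)
2. sum the parallel branches M2, (M3*M4): (-3*s^3 - 13*s^2 - 3*s + 18)/(6*s^4 - 21*s^3 + 24*s^2 - 9)
3. close the feedback loop around M1, (M2+(M3*M4)): (-6*s^5 - 3*s^4 + 60*s^3 - 96*s^2 + 9*s + 36)/(27*s^4 - 59*s^3 + 151*s^2 - 6*s - 108)
The step-3 result is T(s). Setting s = 0: T(0) = 36/(-108) = -1/3.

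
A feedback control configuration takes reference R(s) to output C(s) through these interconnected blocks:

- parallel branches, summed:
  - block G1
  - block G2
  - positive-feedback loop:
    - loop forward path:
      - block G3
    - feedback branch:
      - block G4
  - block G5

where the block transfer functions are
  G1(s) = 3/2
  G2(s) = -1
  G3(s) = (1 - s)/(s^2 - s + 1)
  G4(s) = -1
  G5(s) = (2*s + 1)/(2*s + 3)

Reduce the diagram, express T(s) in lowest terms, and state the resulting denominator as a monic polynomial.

[1] feedback reduction of G3, G4 gives (1 - s)/(s^2 - 2*s + 2)
[2] add G1, G2, [G3/(1-G3*G4)], G5 (parallel) gives (6*s^3 - 11*s^2 + 16)/(4*s^3 - 2*s^2 - 4*s + 12)
Step 2 gives the fully reduced T(s), with no common factor left to cancel. The denominator's leading coefficient is 4, so divide each of its coefficients by 4 to get the monic form.

Answer: s^3 - s^2/2 - s + 3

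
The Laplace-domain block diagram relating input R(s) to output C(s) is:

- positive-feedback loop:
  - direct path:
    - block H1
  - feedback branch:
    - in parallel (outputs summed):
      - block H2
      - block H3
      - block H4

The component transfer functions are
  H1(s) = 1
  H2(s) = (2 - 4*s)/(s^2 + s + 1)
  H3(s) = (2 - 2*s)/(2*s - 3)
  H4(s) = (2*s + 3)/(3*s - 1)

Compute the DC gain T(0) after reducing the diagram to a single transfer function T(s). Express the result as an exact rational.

Step 1. reduce the parallel group H2, H3, H4: (-2*s^4 - 18*s^3 + 51*s^2 - 37*s - 5)/(6*s^4 - 5*s^3 - 2*s^2 - 8*s + 3)
Step 2. apply the feedback formula to H1, (H2+H3+H4): (6*s^4 - 5*s^3 - 2*s^2 - 8*s + 3)/(8*s^4 + 13*s^3 - 53*s^2 + 29*s + 8)
Evaluating the step-2 result (the overall T(s)) at s = 0 gives T(0) = 3/8.

Answer: 3/8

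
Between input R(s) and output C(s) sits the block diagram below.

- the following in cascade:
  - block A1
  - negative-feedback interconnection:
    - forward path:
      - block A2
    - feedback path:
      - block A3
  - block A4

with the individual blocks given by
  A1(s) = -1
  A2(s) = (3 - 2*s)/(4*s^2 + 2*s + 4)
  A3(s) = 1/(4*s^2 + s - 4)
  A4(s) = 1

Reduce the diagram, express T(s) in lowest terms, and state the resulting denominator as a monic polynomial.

The answer is s^4 + 3*s^3/4 + s^2/8 - 3*s/8 - 13/16.

Reasoning:
1. close the feedback loop around A2, A3; result (-8*s^3 + 10*s^2 + 11*s - 12)/(16*s^4 + 12*s^3 + 2*s^2 - 6*s - 13)
2. cascade A1, [A2/(1+A2*A3)], A4; result (8*s^3 - 10*s^2 - 11*s + 12)/(16*s^4 + 12*s^3 + 2*s^2 - 6*s - 13)
No further cancellation is possible in the step-2 result, so that is T(s). Its denominator becomes monic after dividing by the leading coefficient 16.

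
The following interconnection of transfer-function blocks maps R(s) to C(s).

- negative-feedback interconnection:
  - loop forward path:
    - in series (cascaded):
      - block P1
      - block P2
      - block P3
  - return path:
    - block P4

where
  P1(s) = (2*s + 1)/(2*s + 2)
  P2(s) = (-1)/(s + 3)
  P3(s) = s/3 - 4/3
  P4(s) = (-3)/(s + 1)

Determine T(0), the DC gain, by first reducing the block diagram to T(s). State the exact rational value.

The answer is 2/3.

Reasoning:
[1] reduce the series chain P1, P2, P3; result (-2*s^2 + 7*s + 4)/(6*s^2 + 24*s + 18)
[2] close the feedback loop around (P1*P2*P3), P4; result (-2*s^3 + 5*s^2 + 11*s + 4)/(6*s^3 + 36*s^2 + 21*s + 6)
Step 2 gives the overall T(s). Then T(0) = 4/6 = 2/3.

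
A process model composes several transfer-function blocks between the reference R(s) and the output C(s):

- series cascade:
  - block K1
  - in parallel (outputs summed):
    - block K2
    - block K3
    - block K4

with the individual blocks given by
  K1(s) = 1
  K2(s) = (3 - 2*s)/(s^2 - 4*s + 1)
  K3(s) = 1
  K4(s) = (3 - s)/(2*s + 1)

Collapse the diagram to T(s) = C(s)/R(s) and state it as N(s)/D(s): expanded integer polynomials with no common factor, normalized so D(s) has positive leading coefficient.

First reduce the diagram to T(s).

Step 1: reduce the parallel group K2, K3, K4 -> (s^3 - 4*s^2 - 11*s + 7)/(2*s^3 - 7*s^2 - 2*s + 1)
Step 2: multiply K1, (K2+K3+K4) (series), which is the overall transfer function T(s) = C(s)/R(s) in lowest terms

Answer: (s^3 - 4*s^2 - 11*s + 7)/(2*s^3 - 7*s^2 - 2*s + 1)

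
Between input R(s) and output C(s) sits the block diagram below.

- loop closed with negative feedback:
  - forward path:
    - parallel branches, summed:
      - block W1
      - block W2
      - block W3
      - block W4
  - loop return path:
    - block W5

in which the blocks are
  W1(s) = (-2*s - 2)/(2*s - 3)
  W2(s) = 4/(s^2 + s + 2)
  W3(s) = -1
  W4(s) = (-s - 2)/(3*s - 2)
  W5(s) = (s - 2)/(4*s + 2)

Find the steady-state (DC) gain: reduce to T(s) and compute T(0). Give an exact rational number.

Step 1 - add W1, W2, W3, W4 (parallel) -> (-14*s^4 - 4*s^3 + 10*s^2 - 28*s + 32)/(6*s^4 - 7*s^3 + 5*s^2 - 20*s + 12)
Step 2 - close the feedback loop around (W1+W2+W3+W4), W5 -> (-28*s^5 - 22*s^4 + 16*s^3 - 46*s^2 + 36*s + 32)/(5*s^5 + 4*s^4 + 12*s^3 - 59*s^2 + 48*s - 20)
Step 2 gives the overall T(s). Then T(0) = 32/(-20) = -8/5.

Answer: -8/5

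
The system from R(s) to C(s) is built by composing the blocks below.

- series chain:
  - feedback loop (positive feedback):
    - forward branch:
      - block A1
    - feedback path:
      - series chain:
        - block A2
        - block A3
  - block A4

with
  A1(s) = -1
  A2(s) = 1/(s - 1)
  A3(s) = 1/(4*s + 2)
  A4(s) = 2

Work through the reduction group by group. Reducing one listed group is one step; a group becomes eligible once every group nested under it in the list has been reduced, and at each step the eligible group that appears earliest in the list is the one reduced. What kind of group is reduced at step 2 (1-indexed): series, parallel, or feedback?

Step 1 - series reduction of A2, A3
Step 2 - collapse the loop (A1 forward, (A2*A3) return)
Step 3 - series reduction of [A1/(1-A1*(A2*A3))], A4
Step 2 collapses a feedback group.

Therefore the answer is feedback.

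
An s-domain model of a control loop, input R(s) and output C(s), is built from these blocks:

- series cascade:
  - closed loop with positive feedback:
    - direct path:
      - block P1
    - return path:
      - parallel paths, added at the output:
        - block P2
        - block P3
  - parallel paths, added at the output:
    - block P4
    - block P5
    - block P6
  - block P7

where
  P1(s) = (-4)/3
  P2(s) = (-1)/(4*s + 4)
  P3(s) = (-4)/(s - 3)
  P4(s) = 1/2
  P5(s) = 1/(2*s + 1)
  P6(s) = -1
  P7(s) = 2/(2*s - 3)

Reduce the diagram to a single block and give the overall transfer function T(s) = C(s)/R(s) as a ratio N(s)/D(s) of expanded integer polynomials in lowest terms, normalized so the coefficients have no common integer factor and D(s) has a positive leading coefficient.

Step 1 - sum the parallel branches P2, P3 gives (-17*s - 13)/(4*s^2 - 8*s - 12)
Step 2 - reduce the feedback loop with forward P1 and return (P2+P3) gives (-4*s^2 + 8*s + 12)/(3*s^2 - 23*s - 22)
Step 3 - combine P4, P5, P6 in parallel gives (1 - 2*s)/(4*s + 2)
Step 4 - multiply [P1/(1-P1*(P2+P3))], (P4+P5+P6), P7 (series) - this is the overall T(s), already in the required normalized form

Hence the answer: (8*s^3 - 20*s^2 - 16*s + 12)/(12*s^4 - 104*s^3 - 5*s^2 + 157*s + 66)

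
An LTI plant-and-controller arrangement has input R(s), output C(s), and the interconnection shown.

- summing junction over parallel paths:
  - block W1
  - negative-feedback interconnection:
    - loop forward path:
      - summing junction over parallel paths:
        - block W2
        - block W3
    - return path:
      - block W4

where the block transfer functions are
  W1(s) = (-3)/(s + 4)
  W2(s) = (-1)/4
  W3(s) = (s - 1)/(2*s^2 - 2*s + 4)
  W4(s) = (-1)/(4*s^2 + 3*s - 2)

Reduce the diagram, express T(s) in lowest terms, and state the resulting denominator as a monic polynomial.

The answer is s^5 + 15*s^4/4 - 3*s^3/16 + 81*s^2/16 + 13*s/2 - 3.

Reasoning:
1. combine W2, W3 in parallel = (-s^2 + 3*s - 4)/(4*s^2 - 4*s + 8)
2. apply the feedback formula to (W2+W3), W4 = (-4*s^4 + 9*s^3 - 5*s^2 - 18*s + 8)/(16*s^4 - 4*s^3 + 13*s^2 + 29*s - 12)
3. parallel reduction of W1, [(W2+W3)/(1+(W2+W3)*W4)] = (-4*s^5 - 55*s^4 + 43*s^3 - 77*s^2 - 151*s + 68)/(16*s^5 + 60*s^4 - 3*s^3 + 81*s^2 + 104*s - 48)
That last expression is T(s), already simplified. Scaling its denominator by 1/16 (the reciprocal of the leading coefficient) yields the monic denominator.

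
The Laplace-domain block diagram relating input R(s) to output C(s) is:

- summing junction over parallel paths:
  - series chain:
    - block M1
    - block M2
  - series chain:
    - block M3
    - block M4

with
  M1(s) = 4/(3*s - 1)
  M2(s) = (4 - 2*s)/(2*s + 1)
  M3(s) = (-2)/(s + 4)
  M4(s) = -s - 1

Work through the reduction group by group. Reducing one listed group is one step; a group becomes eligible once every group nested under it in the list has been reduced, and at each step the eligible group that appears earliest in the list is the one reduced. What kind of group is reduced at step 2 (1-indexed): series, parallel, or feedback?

Step 1: combine M1, M2 in series
Step 2: multiply M3, M4 (series)
Step 3: add (M1*M2), (M3*M4) (parallel)
Step 2: series.

Hence the answer: series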